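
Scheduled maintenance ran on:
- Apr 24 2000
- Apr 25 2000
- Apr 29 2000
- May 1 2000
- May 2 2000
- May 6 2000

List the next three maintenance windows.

May 8 2000, May 9 2000, May 13 2000

The gap pattern 1, 4, 2, 1, 4 repeats every 3 events.
These are the Mondays, Tuesdays and Saturdays of each week.
The following Monday is May 8 2000.
The following Tuesday is May 9 2000.
Next Saturday: May 13 2000.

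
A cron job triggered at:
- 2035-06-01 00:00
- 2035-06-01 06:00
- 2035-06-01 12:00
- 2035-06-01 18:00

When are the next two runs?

2035-06-02 00:00, 2035-06-02 06:00

Gaps: 6, 6, 6 hours — each event is 6 hours after the previous one.
2035-06-01 18:00 + 6 h = 2035-06-02 00:00.
2035-06-02 00:00 + 6 h = 2035-06-02 06:00.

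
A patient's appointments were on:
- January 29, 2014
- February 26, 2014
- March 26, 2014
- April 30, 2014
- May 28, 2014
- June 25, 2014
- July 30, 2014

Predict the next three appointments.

August 27, 2014; September 24, 2014; October 29, 2014

These are Wednesdays with 28, 28, 35, 28, 28, 35-day gaps.
Each is the final Wednesday of its month — January 29, 2014 is past the 28th, so '4th Wednesday' doesn't fit.
August 2014 ends with Wednesday August 27, 2014.
Last Wednesday of September 2014: September 24, 2014.
October 2014 ends with Wednesday October 29, 2014.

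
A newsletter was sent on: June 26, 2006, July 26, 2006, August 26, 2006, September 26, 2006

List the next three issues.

Each date is the 26th; the gaps (30, 31, 31) track the month lengths.
The rule is the 26th of each month.
October 2006: October 26, 2006.
November 2006: November 26, 2006.
Next: December 2006 → December 26, 2006.

October 26, 2006; November 26, 2006; December 26, 2006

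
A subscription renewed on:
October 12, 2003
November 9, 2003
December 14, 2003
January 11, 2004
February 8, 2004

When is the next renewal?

March 14, 2004

All dates are Sundays, 28, 35, 28, 28 days apart.
Specifically, the 2nd Sunday of each month.
2nd Sunday of March 2004: March 14, 2004.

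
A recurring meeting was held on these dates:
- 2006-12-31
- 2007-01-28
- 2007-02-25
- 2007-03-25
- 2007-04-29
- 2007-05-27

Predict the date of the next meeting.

All Sundays; the gaps (28, 28, 28, 35, 28) vary with month length.
This is the last Sunday of each month.
June 2007 ends with Sunday 2007-06-24.

2007-06-24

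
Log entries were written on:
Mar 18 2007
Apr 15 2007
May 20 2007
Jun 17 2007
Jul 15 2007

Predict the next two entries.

Gaps: 28, 35, 28, 28 days — a mix of 28 and 35. Every date is a Sunday.
Each is the 3rd Sunday of its month.
August 2007 — 3rd Sunday is Aug 19 2007.
3rd Sunday of September 2007: Sep 16 2007.

Aug 19 2007, Sep 16 2007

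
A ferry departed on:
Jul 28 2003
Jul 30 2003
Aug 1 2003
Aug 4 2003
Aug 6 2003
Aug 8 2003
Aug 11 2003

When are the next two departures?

Aug 13 2003, Aug 15 2003

Every event lands on a Monday or Wednesday or Friday (gaps cycle 2, 2, 3, 2, 2, 3).
So the schedule is: every Monday, Wednesday and Friday.
The following Wednesday is Aug 13 2003.
The following Friday is Aug 15 2003.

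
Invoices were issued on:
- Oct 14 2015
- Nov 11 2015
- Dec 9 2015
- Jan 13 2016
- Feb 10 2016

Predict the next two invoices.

Mar 9 2016, Apr 13 2016

Gaps: 28, 28, 35, 28 days — a mix of 28 and 35. Every date is a Wednesday.
Each is the 2nd Wednesday of its month.
2nd Wednesday of March 2016: Mar 9 2016.
April 2016 — 2nd Wednesday is Apr 13 2016.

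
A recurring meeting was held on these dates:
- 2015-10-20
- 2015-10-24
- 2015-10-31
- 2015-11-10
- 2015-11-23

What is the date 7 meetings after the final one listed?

2016-05-16

Intervals are 4, 7, 10, 13 days — an arithmetic progression with common difference 3.
Next gap: 16 days. 2015-11-23 + 16 days = 2015-12-09.
Next gap: 19 days. 2015-12-09 + 19 days = 2015-12-28.
Next gap: 22 days. 2015-12-28 + 22 days = 2016-01-19.
Next gap: 25 days. 2016-01-19 + 25 days = 2016-02-13.
Next gap: 28 days. 2016-02-13 + 28 days = 2016-03-12.
Next gap: 31 days. 2016-03-12 + 31 days = 2016-04-12.
Next gap: 34 days. 2016-04-12 + 34 days = 2016-05-16.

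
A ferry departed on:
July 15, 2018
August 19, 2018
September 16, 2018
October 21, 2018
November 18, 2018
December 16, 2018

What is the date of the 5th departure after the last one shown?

Gaps: 35, 28, 35, 28, 28 days — a mix of 28 and 35. Every date is a Sunday.
Each is the 3rd Sunday of its month.
3rd Sunday of January 2019: January 20, 2019.
February 2019 — 3rd Sunday is February 17, 2019.
3rd Sunday of March 2019: March 17, 2019.
3rd Sunday of April 2019: April 21, 2019.
May 2019 — 3rd Sunday is May 19, 2019.

May 19, 2019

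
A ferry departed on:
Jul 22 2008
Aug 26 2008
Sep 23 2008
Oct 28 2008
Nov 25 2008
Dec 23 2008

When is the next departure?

These are Tuesdays at 28- or 35-day spacing (35, 28, 35, 28, 28).
The pattern: 4th Tuesday of the month.
January 2009 — 4th Tuesday is Jan 27 2009.

Jan 27 2009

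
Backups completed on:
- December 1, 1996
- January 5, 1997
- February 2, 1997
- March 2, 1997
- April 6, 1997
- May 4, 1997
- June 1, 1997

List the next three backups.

These are Sundays at 28- or 35-day spacing (35, 28, 28, 35, 28, 28).
The pattern: 1st Sunday of the month.
1st Sunday of July 1997: July 6, 1997.
August 1997 — 1st Sunday is August 3, 1997.
September 1997 — 1st Sunday is September 7, 1997.

July 6, 1997; August 3, 1997; September 7, 1997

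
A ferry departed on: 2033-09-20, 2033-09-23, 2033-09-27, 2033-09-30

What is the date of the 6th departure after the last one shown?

2033-10-21

The gap pattern 3, 4, 3 repeats every 2 events.
These are the Tuesdays and Fridays of each week.
Next Tuesday: 2033-10-04.
The following Friday is 2033-10-07.
The following Tuesday is 2033-10-11.
The following Friday is 2033-10-14.
Next Tuesday: 2033-10-18.
Next Friday: 2033-10-21.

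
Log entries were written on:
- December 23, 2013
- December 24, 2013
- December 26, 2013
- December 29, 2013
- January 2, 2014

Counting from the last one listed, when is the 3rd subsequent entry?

Intervals are 1, 2, 3, 4 days — an arithmetic progression with common difference 1.
Next gap: 5 days. January 2, 2014 + 5 days = January 7, 2014.
Next gap: 6 days. January 7, 2014 + 6 days = January 13, 2014.
Next gap: 7 days. January 13, 2014 + 7 days = January 20, 2014.

January 20, 2014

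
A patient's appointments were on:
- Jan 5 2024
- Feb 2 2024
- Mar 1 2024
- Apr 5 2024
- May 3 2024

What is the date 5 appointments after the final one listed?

Oct 4 2024

These are Fridays at 28- or 35-day spacing (28, 28, 35, 28).
The pattern: 1st Friday of the month.
1st Friday of June 2024: Jun 7 2024.
1st Friday of July 2024: Jul 5 2024.
August 2024 — 1st Friday is Aug 2 2024.
September 2024 — 1st Friday is Sep 6 2024.
1st Friday of October 2024: Oct 4 2024.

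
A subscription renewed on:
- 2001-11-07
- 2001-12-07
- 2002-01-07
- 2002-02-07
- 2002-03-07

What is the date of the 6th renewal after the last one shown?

2002-09-07

Gaps: 30, 31, 31, 28 days — not constant. Every event is on the 7th of the month.
Pattern: the 7th of each month.
Next: April 2002 → 2002-04-07.
Next: May 2002 → 2002-05-07.
June 2002: 2002-06-07.
Next: July 2002 → 2002-07-07.
Next: August 2002 → 2002-08-07.
September 2002: 2002-09-07.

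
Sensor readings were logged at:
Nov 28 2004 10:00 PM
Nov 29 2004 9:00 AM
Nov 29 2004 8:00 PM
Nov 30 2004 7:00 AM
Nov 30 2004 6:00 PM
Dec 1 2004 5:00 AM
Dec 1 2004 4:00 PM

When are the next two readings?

Dec 2 2004 3:00 AM, Dec 2 2004 2:00 PM

The interval is a steady 11 hours (11, 11, 11, 11, 11, 11).
Dec 1 2004 4:00 PM + 11 h = Dec 2 2004 3:00 AM.
Dec 2 2004 3:00 AM + 11 h = Dec 2 2004 2:00 PM.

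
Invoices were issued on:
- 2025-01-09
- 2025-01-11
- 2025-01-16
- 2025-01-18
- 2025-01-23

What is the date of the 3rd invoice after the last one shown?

Gaps: 2, 5, 2, 5 days — not constant, but cyclic with period 2.
The events fall on every Thursday and Saturday.
The following Saturday is 2025-01-25.
Next Thursday: 2025-01-30.
The following Saturday is 2025-02-01.

2025-02-01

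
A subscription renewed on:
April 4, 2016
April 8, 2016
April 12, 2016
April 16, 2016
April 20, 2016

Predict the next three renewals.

April 24, 2016; April 28, 2016; May 2, 2016

Gaps between consecutive events: 4, 4, 4, 4 days — a constant 4-day interval.
April 20, 2016 + 4 days = April 24, 2016.
April 24, 2016 + 4 days = April 28, 2016.
April 28, 2016 + 4 days = May 2, 2016.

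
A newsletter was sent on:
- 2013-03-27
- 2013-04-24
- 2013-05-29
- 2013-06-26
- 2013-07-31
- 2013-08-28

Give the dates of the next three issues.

All Wednesdays; the gaps (28, 35, 28, 35, 28) vary with month length.
This is the last Wednesday of each month.
Last Wednesday of September 2013: 2013-09-25.
October 2013 ends with Wednesday 2013-10-30.
November 2013 ends with Wednesday 2013-11-27.

2013-09-25, 2013-10-30, 2013-11-27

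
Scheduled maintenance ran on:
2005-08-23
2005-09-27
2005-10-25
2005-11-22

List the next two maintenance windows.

Gaps: 35, 28, 28 days — a mix of 28 and 35. Every date is a Tuesday.
Each is the 4th Tuesday of its month.
4th Tuesday of December 2005: 2005-12-27.
4th Tuesday of January 2006: 2006-01-24.

2005-12-27, 2006-01-24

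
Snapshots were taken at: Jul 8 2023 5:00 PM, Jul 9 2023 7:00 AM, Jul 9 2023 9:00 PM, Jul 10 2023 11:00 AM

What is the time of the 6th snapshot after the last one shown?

Spacing: 14, 14, 14 h — constant 14 h.
Jul 10 2023 11:00 AM + 14 h = Jul 11 2023 1:00 AM.
Jul 11 2023 1:00 AM + 14 h = Jul 11 2023 3:00 PM.
Jul 11 2023 3:00 PM + 14 h = Jul 12 2023 5:00 AM.
Jul 12 2023 5:00 AM + 14 h = Jul 12 2023 7:00 PM.
Jul 12 2023 7:00 PM + 14 h = Jul 13 2023 9:00 AM.
Jul 13 2023 9:00 AM + 14 h = Jul 13 2023 11:00 PM.

Jul 13 2023 11:00 PM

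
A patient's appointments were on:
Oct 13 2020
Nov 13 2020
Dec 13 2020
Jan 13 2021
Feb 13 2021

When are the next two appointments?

Mar 13 2021, Apr 13 2021

Gaps: 31, 30, 31, 31 days — not constant. Every event is on the 13th of the month.
Pattern: the 13th of each month.
March 2021: Mar 13 2021.
Next: April 2021 → Apr 13 2021.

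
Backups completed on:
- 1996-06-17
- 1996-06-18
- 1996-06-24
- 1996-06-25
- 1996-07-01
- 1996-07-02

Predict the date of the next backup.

Gaps: 1, 6, 1, 6, 1 days — not constant, but cyclic with period 2.
The events fall on every Monday and Tuesday.
Next Monday: 1996-07-08.

1996-07-08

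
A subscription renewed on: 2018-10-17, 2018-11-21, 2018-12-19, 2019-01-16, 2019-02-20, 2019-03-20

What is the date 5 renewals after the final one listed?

These are Wednesdays at 28- or 35-day spacing (35, 28, 28, 35, 28).
The pattern: 3rd Wednesday of the month.
April 2019 — 3rd Wednesday is 2019-04-17.
3rd Wednesday of May 2019: 2019-05-15.
June 2019 — 3rd Wednesday is 2019-06-19.
July 2019 — 3rd Wednesday is 2019-07-17.
August 2019 — 3rd Wednesday is 2019-08-21.

2019-08-21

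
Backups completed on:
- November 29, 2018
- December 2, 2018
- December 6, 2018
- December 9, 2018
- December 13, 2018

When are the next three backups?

December 16, 2018; December 20, 2018; December 23, 2018

Gaps: 3, 4, 3, 4 days — not constant, but cyclic with period 2.
The events fall on every Thursday and Sunday.
The following Sunday is December 16, 2018.
The following Thursday is December 20, 2018.
Next Sunday: December 23, 2018.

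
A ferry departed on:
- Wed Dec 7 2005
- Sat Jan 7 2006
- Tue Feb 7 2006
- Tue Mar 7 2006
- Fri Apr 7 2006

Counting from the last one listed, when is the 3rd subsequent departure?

Gaps: 31, 31, 28, 31 days — not constant. Every event is on the 7th of the month.
Pattern: the 7th of each month.
Next: May 2006 → Sun May 7 2006.
Next: June 2006 → Wed Jun 7 2006.
July 2006: Fri Jul 7 2006.

Fri Jul 7 2006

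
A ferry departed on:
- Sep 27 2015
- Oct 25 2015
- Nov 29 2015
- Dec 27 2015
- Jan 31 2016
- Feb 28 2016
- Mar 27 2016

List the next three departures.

Apr 24 2016, May 29 2016, Jun 26 2016

These are Sundays with 28, 35, 28, 35, 28, 28-day gaps.
Each is the final Sunday of its month — Nov 29 2015 is past the 28th, so '4th Sunday' doesn't fit.
April 2016 ends with Sunday Apr 24 2016.
Last Sunday of May 2016: May 29 2016.
Last Sunday of June 2016: Jun 26 2016.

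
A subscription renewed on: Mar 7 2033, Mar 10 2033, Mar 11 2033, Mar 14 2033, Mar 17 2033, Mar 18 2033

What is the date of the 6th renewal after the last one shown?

Apr 1 2033

Every event lands on a Monday or Thursday or Friday (gaps cycle 3, 1, 3, 3, 1).
So the schedule is: every Monday, Thursday and Friday.
The following Monday is Mar 21 2033.
The following Thursday is Mar 24 2033.
The following Friday is Mar 25 2033.
The following Monday is Mar 28 2033.
The following Thursday is Mar 31 2033.
Next Friday: Apr 1 2033.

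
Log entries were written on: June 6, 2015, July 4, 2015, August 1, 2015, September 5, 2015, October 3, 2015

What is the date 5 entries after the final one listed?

March 5, 2016

These are Saturdays at 28- or 35-day spacing (28, 28, 35, 28).
The pattern: 1st Saturday of the month.
1st Saturday of November 2015: November 7, 2015.
1st Saturday of December 2015: December 5, 2015.
January 2016 — 1st Saturday is January 2, 2016.
February 2016 — 1st Saturday is February 6, 2016.
March 2016 — 1st Saturday is March 5, 2016.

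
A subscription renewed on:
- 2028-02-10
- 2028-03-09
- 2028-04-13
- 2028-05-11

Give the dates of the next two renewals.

These are Thursdays at 28- or 35-day spacing (28, 35, 28).
The pattern: 2nd Thursday of the month.
June 2028 — 2nd Thursday is 2028-06-08.
July 2028 — 2nd Thursday is 2028-07-13.

2028-06-08, 2028-07-13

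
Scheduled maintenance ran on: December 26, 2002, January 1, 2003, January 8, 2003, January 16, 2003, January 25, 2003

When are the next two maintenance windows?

February 4, 2003; February 15, 2003

Intervals are 6, 7, 8, 9 days — an arithmetic progression with common difference 1.
Next gap: 10 days. January 25, 2003 + 10 days = February 4, 2003.
Next gap: 11 days. February 4, 2003 + 11 days = February 15, 2003.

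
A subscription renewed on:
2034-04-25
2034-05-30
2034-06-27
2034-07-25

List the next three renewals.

2034-08-29, 2034-09-26, 2034-10-31

These are Tuesdays with 35, 28, 28-day gaps.
Each is the final Tuesday of its month — 2034-05-30 is past the 28th, so '4th Tuesday' doesn't fit.
August 2034 ends with Tuesday 2034-08-29.
Last Tuesday of September 2034: 2034-09-26.
October 2034 ends with Tuesday 2034-10-31.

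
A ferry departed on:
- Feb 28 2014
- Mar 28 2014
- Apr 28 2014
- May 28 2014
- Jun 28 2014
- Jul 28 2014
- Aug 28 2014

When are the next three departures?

Sep 28 2014, Oct 28 2014, Nov 28 2014

Gaps: 28, 31, 30, 31, 30, 31 days — not constant. Every event is on the 28th of the month.
Pattern: the 28th of each month.
Next: September 2014 → Sep 28 2014.
October 2014: Oct 28 2014.
Next: November 2014 → Nov 28 2014.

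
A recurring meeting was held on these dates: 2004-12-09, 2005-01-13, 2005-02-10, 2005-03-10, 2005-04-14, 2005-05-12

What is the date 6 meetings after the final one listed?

Gaps: 35, 28, 28, 35, 28 days — a mix of 28 and 35. Every date is a Thursday.
Each is the 2nd Thursday of its month.
2nd Thursday of June 2005: 2005-06-09.
2nd Thursday of July 2005: 2005-07-14.
2nd Thursday of August 2005: 2005-08-11.
September 2005 — 2nd Thursday is 2005-09-08.
October 2005 — 2nd Thursday is 2005-10-13.
November 2005 — 2nd Thursday is 2005-11-10.

2005-11-10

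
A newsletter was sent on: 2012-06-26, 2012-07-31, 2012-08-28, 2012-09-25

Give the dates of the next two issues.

2012-10-30, 2012-11-27

These are Tuesdays with 35, 28, 28-day gaps.
Each is the final Tuesday of its month — 2012-07-31 is past the 28th, so '4th Tuesday' doesn't fit.
October 2012 ends with Tuesday 2012-10-30.
Last Tuesday of November 2012: 2012-11-27.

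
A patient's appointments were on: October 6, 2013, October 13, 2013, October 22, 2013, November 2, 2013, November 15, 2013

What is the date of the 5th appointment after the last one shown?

Intervals are 7, 9, 11, 13 days — an arithmetic progression with common difference 2.
Next gap: 15 days. November 15, 2013 + 15 days = November 30, 2013.
Next gap: 17 days. November 30, 2013 + 17 days = December 17, 2013.
Next gap: 19 days. December 17, 2013 + 19 days = January 5, 2014.
Next gap: 21 days. January 5, 2014 + 21 days = January 26, 2014.
Next gap: 23 days. January 26, 2014 + 23 days = February 18, 2014.

February 18, 2014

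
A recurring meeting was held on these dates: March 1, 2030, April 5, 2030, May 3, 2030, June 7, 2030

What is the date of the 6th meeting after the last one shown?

December 6, 2030

These are Fridays at 28- or 35-day spacing (35, 28, 35).
The pattern: 1st Friday of the month.
1st Friday of July 2030: July 5, 2030.
1st Friday of August 2030: August 2, 2030.
1st Friday of September 2030: September 6, 2030.
October 2030 — 1st Friday is October 4, 2030.
1st Friday of November 2030: November 1, 2030.
1st Friday of December 2030: December 6, 2030.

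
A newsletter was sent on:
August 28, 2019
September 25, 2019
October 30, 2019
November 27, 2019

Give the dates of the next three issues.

December 25, 2019; January 29, 2020; February 26, 2020

All Wednesdays; the gaps (28, 35, 28) vary with month length.
This is the last Wednesday of each month.
December 2019 ends with Wednesday December 25, 2019.
Last Wednesday of January 2020: January 29, 2020.
Last Wednesday of February 2020: February 26, 2020.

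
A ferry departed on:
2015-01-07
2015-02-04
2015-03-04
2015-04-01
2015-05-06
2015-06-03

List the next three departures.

These are Wednesdays at 28- or 35-day spacing (28, 28, 28, 35, 28).
The pattern: 1st Wednesday of the month.
July 2015 — 1st Wednesday is 2015-07-01.
August 2015 — 1st Wednesday is 2015-08-05.
September 2015 — 1st Wednesday is 2015-09-02.

2015-07-01, 2015-08-05, 2015-09-02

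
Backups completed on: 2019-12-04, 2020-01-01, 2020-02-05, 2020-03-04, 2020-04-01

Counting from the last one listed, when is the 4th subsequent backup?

2020-08-05

These are Wednesdays at 28- or 35-day spacing (28, 35, 28, 28).
The pattern: 1st Wednesday of the month.
May 2020 — 1st Wednesday is 2020-05-06.
June 2020 — 1st Wednesday is 2020-06-03.
July 2020 — 1st Wednesday is 2020-07-01.
1st Wednesday of August 2020: 2020-08-05.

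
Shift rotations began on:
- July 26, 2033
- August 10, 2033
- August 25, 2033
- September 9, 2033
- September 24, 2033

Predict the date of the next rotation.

Every event comes 15 days after the last (15, 15, 15, 15).
September 24, 2033 + 15 days = October 9, 2033.

October 9, 2033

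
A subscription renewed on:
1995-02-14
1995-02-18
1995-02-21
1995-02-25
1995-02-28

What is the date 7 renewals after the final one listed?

Every event lands on a Tuesday or Saturday (gaps cycle 4, 3, 4, 3).
So the schedule is: every Tuesday and Saturday.
The following Saturday is 1995-03-04.
Next Tuesday: 1995-03-07.
The following Saturday is 1995-03-11.
Next Tuesday: 1995-03-14.
Next Saturday: 1995-03-18.
The following Tuesday is 1995-03-21.
The following Saturday is 1995-03-25.

1995-03-25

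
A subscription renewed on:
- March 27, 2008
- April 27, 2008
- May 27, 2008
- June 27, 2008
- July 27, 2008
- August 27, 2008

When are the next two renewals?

Gaps: 31, 30, 31, 30, 31 days — not constant. Every event is on the 27th of the month.
Pattern: the 27th of each month.
September 2008: September 27, 2008.
October 2008: October 27, 2008.

September 27, 2008; October 27, 2008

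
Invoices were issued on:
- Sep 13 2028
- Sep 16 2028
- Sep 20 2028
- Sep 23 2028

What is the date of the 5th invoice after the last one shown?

Oct 11 2028

Gaps: 3, 4, 3 days — not constant, but cyclic with period 2.
The events fall on every Wednesday and Saturday.
Next Wednesday: Sep 27 2028.
Next Saturday: Sep 30 2028.
The following Wednesday is Oct 4 2028.
Next Saturday: Oct 7 2028.
The following Wednesday is Oct 11 2028.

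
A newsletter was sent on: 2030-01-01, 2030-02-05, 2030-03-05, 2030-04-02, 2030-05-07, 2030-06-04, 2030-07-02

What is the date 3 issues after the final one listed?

2030-10-01

These are Tuesdays at 28- or 35-day spacing (35, 28, 28, 35, 28, 28).
The pattern: 1st Tuesday of the month.
1st Tuesday of August 2030: 2030-08-06.
1st Tuesday of September 2030: 2030-09-03.
1st Tuesday of October 2030: 2030-10-01.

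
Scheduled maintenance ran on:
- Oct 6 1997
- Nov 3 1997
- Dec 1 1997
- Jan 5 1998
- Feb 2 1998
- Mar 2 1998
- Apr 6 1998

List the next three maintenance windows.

These are Mondays at 28- or 35-day spacing (28, 28, 35, 28, 28, 35).
The pattern: 1st Monday of the month.
May 1998 — 1st Monday is May 4 1998.
1st Monday of June 1998: Jun 1 1998.
July 1998 — 1st Monday is Jul 6 1998.

May 4 1998, Jun 1 1998, Jul 6 1998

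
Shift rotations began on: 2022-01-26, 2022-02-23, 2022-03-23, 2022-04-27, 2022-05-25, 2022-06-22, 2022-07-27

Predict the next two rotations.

2022-08-24, 2022-09-28

All dates are Wednesdays, 28, 28, 35, 28, 28, 35 days apart.
Specifically, the 4th Wednesday of each month.
August 2022 — 4th Wednesday is 2022-08-24.
September 2022 — 4th Wednesday is 2022-09-28.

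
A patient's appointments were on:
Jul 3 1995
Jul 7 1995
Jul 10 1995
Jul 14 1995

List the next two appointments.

Every event lands on a Monday or Friday (gaps cycle 4, 3, 4).
So the schedule is: every Monday and Friday.
The following Monday is Jul 17 1995.
The following Friday is Jul 21 1995.

Jul 17 1995, Jul 21 1995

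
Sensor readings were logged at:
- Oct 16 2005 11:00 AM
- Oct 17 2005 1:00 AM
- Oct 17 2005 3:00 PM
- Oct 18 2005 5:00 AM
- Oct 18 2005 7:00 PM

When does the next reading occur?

Spacing: 14, 14, 14, 14 h — constant 14 h.
Oct 18 2005 7:00 PM + 14 h = Oct 19 2005 9:00 AM.

Oct 19 2005 9:00 AM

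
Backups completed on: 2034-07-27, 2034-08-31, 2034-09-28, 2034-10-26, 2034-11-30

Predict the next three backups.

2034-12-28, 2035-01-25, 2035-02-22

These are Thursdays with 35, 28, 28, 35-day gaps.
Each is the final Thursday of its month — 2034-08-31 is past the 28th, so '4th Thursday' doesn't fit.
December 2034 ends with Thursday 2034-12-28.
Last Thursday of January 2035: 2035-01-25.
Last Thursday of February 2035: 2035-02-22.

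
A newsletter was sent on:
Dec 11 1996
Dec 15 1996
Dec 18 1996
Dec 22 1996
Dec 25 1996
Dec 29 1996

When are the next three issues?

Jan 1 1997, Jan 5 1997, Jan 8 1997

The gap pattern 4, 3, 4, 3, 4 repeats every 2 events.
These are the Wednesdays and Sundays of each week.
Next Wednesday: Jan 1 1997.
The following Sunday is Jan 5 1997.
The following Wednesday is Jan 8 1997.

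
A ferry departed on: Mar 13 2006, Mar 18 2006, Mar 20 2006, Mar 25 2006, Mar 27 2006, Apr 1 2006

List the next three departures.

Apr 3 2006, Apr 8 2006, Apr 10 2006

Every event lands on a Monday or Saturday (gaps cycle 5, 2, 5, 2, 5).
So the schedule is: every Monday and Saturday.
The following Monday is Apr 3 2006.
Next Saturday: Apr 8 2006.
Next Monday: Apr 10 2006.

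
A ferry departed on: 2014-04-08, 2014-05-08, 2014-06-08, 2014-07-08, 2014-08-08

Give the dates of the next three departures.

Gaps: 30, 31, 30, 31 days — not constant. Every event is on the 8th of the month.
Pattern: the 8th of each month.
September 2014: 2014-09-08.
October 2014: 2014-10-08.
Next: November 2014 → 2014-11-08.

2014-09-08, 2014-10-08, 2014-11-08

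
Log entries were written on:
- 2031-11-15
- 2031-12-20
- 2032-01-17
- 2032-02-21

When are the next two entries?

All dates are Saturdays, 35, 28, 35 days apart.
Specifically, the 3rd Saturday of each month.
March 2032 — 3rd Saturday is 2032-03-20.
3rd Saturday of April 2032: 2032-04-17.

2032-03-20, 2032-04-17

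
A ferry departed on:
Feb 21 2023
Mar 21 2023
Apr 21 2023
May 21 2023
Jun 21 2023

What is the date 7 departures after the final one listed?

Jan 21 2024

The day-of-month is always 21 (28, 31, 30, 31 days between events).
So this recurs on the 21st of each month.
Next: July 2023 → Jul 21 2023.
Next: August 2023 → Aug 21 2023.
September 2023: Sep 21 2023.
October 2023: Oct 21 2023.
Next: November 2023 → Nov 21 2023.
December 2023: Dec 21 2023.
Next: January 2024 → Jan 21 2024.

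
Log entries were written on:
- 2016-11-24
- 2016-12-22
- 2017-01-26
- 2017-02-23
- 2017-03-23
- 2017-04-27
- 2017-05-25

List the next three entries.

2017-06-22, 2017-07-27, 2017-08-24

These are Thursdays at 28- or 35-day spacing (28, 35, 28, 28, 35, 28).
The pattern: 4th Thursday of the month.
June 2017 — 4th Thursday is 2017-06-22.
July 2017 — 4th Thursday is 2017-07-27.
4th Thursday of August 2017: 2017-08-24.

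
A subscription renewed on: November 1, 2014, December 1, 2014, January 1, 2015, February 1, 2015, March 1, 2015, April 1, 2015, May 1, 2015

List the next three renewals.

June 1, 2015; July 1, 2015; August 1, 2015

Gaps: 30, 31, 31, 28, 31, 30 days — not constant. Every event is on the 1st of the month.
Pattern: the 1st of each month.
Next: June 2015 → June 1, 2015.
Next: July 2015 → July 1, 2015.
August 2015: August 1, 2015.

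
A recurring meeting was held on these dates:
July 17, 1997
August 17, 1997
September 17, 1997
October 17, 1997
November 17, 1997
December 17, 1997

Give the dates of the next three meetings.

Each date is the 17th; the gaps (31, 31, 30, 31, 30) track the month lengths.
The rule is the 17th of each month.
January 1998: January 17, 1998.
February 1998: February 17, 1998.
Next: March 1998 → March 17, 1998.

January 17, 1998; February 17, 1998; March 17, 1998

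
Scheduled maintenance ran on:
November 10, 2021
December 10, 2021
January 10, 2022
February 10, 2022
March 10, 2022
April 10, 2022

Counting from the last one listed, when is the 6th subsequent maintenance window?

October 10, 2022

The day-of-month is always 10 (30, 31, 31, 28, 31 days between events).
So this recurs on the 10th of each month.
Next: May 2022 → May 10, 2022.
June 2022: June 10, 2022.
Next: July 2022 → July 10, 2022.
August 2022: August 10, 2022.
September 2022: September 10, 2022.
October 2022: October 10, 2022.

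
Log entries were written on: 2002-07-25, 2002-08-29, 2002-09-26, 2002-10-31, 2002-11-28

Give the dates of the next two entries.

Every date is a Thursday; gaps 35, 28, 35, 28 days.
Each is the last Thursday of its month (at least one falls on the 29th or later, ruling out '4th Thursday').
Last Thursday of December 2002: 2002-12-26.
January 2003 ends with Thursday 2003-01-30.

2002-12-26, 2003-01-30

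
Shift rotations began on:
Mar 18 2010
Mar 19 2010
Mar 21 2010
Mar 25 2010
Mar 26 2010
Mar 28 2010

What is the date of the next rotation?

The gap pattern 1, 2, 4, 1, 2 repeats every 3 events.
These are the Thursdays, Fridays and Sundays of each week.
The following Thursday is Apr 1 2010.

Apr 1 2010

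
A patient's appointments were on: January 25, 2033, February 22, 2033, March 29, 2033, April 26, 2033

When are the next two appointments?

Every date is a Tuesday; gaps 28, 35, 28 days.
Each is the last Tuesday of its month (at least one falls on the 29th or later, ruling out '4th Tuesday').
Last Tuesday of May 2033: May 31, 2033.
Last Tuesday of June 2033: June 28, 2033.

May 31, 2033; June 28, 2033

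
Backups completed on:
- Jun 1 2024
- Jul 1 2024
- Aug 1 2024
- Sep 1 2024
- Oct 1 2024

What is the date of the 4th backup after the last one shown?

The day-of-month is always 1 (30, 31, 31, 30 days between events).
So this recurs on the 1st of each month.
Next: November 2024 → Nov 1 2024.
December 2024: Dec 1 2024.
January 2025: Jan 1 2025.
February 2025: Feb 1 2025.

Feb 1 2025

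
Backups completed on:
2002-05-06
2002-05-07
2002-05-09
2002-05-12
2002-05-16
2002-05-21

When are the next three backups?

Gaps: 1, 2, 3, 4, 5 days — each gap is 1 larger than the previous one.
Next gap: 6 days. 2002-05-21 + 6 days = 2002-05-27.
Next gap: 7 days. 2002-05-27 + 7 days = 2002-06-03.
Next gap: 8 days. 2002-06-03 + 8 days = 2002-06-11.

2002-05-27, 2002-06-03, 2002-06-11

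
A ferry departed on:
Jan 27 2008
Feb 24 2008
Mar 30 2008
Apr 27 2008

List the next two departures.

Every date is a Sunday; gaps 28, 35, 28 days.
Each is the last Sunday of its month (at least one falls on the 29th or later, ruling out '4th Sunday').
Last Sunday of May 2008: May 25 2008.
June 2008 ends with Sunday Jun 29 2008.

May 25 2008, Jun 29 2008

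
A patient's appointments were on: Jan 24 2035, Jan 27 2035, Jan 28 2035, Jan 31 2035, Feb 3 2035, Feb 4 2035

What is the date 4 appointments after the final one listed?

Every event lands on a Wednesday or Saturday or Sunday (gaps cycle 3, 1, 3, 3, 1).
So the schedule is: every Wednesday, Saturday and Sunday.
Next Wednesday: Feb 7 2035.
The following Saturday is Feb 10 2035.
Next Sunday: Feb 11 2035.
Next Wednesday: Feb 14 2035.

Feb 14 2035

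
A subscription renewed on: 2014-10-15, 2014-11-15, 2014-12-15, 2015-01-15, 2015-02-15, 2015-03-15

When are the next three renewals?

Each date is the 15th; the gaps (31, 30, 31, 31, 28) track the month lengths.
The rule is the 15th of each month.
April 2015: 2015-04-15.
May 2015: 2015-05-15.
Next: June 2015 → 2015-06-15.

2015-04-15, 2015-05-15, 2015-06-15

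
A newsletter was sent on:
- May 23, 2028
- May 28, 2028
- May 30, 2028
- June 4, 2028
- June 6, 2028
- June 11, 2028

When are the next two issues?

Every event lands on a Tuesday or Sunday (gaps cycle 5, 2, 5, 2, 5).
So the schedule is: every Tuesday and Sunday.
The following Tuesday is June 13, 2028.
The following Sunday is June 18, 2028.

June 13, 2028; June 18, 2028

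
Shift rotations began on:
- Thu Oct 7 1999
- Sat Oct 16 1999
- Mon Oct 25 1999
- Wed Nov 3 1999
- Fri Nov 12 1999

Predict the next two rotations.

Sun Nov 21 1999, Tue Nov 30 1999

Gaps between consecutive events: 9, 9, 9, 9 days — a constant 9-day interval.
Fri Nov 12 1999 + 9 days = Sun Nov 21 1999.
Sun Nov 21 1999 + 9 days = Tue Nov 30 1999.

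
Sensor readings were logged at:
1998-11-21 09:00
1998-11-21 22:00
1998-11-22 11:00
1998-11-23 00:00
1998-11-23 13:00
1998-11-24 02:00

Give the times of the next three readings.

1998-11-24 15:00, 1998-11-25 04:00, 1998-11-25 17:00

The interval is a steady 13 hours (13, 13, 13, 13, 13).
1998-11-24 02:00 + 13 h = 1998-11-24 15:00.
1998-11-24 15:00 + 13 h = 1998-11-25 04:00.
1998-11-25 04:00 + 13 h = 1998-11-25 17:00.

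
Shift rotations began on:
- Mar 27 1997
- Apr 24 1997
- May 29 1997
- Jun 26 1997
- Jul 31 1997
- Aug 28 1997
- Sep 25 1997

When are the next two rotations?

Oct 30 1997, Nov 27 1997

These are Thursdays with 28, 35, 28, 35, 28, 28-day gaps.
Each is the final Thursday of its month — May 29 1997 is past the 28th, so '4th Thursday' doesn't fit.
October 1997 ends with Thursday Oct 30 1997.
November 1997 ends with Thursday Nov 27 1997.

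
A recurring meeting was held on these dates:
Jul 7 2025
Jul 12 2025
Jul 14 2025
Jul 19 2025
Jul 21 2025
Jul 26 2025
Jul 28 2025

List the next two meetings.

Aug 2 2025, Aug 4 2025

Every event lands on a Monday or Saturday (gaps cycle 5, 2, 5, 2, 5, 2).
So the schedule is: every Monday and Saturday.
The following Saturday is Aug 2 2025.
Next Monday: Aug 4 2025.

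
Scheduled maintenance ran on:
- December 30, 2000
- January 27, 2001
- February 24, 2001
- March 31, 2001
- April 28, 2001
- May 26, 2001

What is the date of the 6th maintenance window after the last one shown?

All Saturdays; the gaps (28, 28, 35, 28, 28) vary with month length.
This is the last Saturday of each month.
Last Saturday of June 2001: June 30, 2001.
July 2001 ends with Saturday July 28, 2001.
August 2001 ends with Saturday August 25, 2001.
Last Saturday of September 2001: September 29, 2001.
October 2001 ends with Saturday October 27, 2001.
November 2001 ends with Saturday November 24, 2001.

November 24, 2001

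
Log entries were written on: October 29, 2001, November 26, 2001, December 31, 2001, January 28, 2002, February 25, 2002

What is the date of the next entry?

March 25, 2002

All Mondays; the gaps (28, 35, 28, 28) vary with month length.
This is the last Monday of each month.
Last Monday of March 2002: March 25, 2002.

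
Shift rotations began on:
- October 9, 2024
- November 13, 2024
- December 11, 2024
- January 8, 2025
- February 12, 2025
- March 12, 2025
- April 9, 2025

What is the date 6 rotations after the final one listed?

October 8, 2025

These are Wednesdays at 28- or 35-day spacing (35, 28, 28, 35, 28, 28).
The pattern: 2nd Wednesday of the month.
2nd Wednesday of May 2025: May 14, 2025.
2nd Wednesday of June 2025: June 11, 2025.
July 2025 — 2nd Wednesday is July 9, 2025.
2nd Wednesday of August 2025: August 13, 2025.
2nd Wednesday of September 2025: September 10, 2025.
2nd Wednesday of October 2025: October 8, 2025.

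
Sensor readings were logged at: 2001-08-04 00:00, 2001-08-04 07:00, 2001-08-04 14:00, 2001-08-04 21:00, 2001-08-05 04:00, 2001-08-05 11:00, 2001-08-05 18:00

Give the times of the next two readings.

The interval is a steady 7 hours (7, 7, 7, 7, 7, 7).
2001-08-05 18:00 + 7 h = 2001-08-06 01:00.
2001-08-06 01:00 + 7 h = 2001-08-06 08:00.

2001-08-06 01:00, 2001-08-06 08:00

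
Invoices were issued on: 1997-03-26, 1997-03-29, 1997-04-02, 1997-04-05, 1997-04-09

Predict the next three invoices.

1997-04-12, 1997-04-16, 1997-04-19

The gap pattern 3, 4, 3, 4 repeats every 2 events.
These are the Wednesdays and Saturdays of each week.
The following Saturday is 1997-04-12.
The following Wednesday is 1997-04-16.
Next Saturday: 1997-04-19.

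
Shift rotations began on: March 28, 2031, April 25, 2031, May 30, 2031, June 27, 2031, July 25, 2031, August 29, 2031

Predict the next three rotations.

September 26, 2031; October 31, 2031; November 28, 2031

These are Fridays with 28, 35, 28, 28, 35-day gaps.
Each is the final Friday of its month — May 30, 2031 is past the 28th, so '4th Friday' doesn't fit.
September 2031 ends with Friday September 26, 2031.
Last Friday of October 2031: October 31, 2031.
November 2031 ends with Friday November 28, 2031.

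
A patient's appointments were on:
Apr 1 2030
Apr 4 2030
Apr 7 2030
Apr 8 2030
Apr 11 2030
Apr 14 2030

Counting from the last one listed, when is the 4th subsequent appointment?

The gap pattern 3, 3, 1, 3, 3 repeats every 3 events.
These are the Mondays, Thursdays and Sundays of each week.
The following Monday is Apr 15 2030.
The following Thursday is Apr 18 2030.
The following Sunday is Apr 21 2030.
Next Monday: Apr 22 2030.

Apr 22 2030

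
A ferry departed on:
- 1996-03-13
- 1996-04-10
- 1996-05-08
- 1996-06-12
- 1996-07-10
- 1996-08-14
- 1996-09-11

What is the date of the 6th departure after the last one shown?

1997-03-12

These are Wednesdays at 28- or 35-day spacing (28, 28, 35, 28, 35, 28).
The pattern: 2nd Wednesday of the month.
October 1996 — 2nd Wednesday is 1996-10-09.
2nd Wednesday of November 1996: 1996-11-13.
December 1996 — 2nd Wednesday is 1996-12-11.
January 1997 — 2nd Wednesday is 1997-01-08.
February 1997 — 2nd Wednesday is 1997-02-12.
March 1997 — 2nd Wednesday is 1997-03-12.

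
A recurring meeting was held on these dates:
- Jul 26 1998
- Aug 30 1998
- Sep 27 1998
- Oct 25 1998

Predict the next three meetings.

Nov 29 1998, Dec 27 1998, Jan 31 1999

Every date is a Sunday; gaps 35, 28, 28 days.
Each is the last Sunday of its month (at least one falls on the 29th or later, ruling out '4th Sunday').
Last Sunday of November 1998: Nov 29 1998.
Last Sunday of December 1998: Dec 27 1998.
Last Sunday of January 1999: Jan 31 1999.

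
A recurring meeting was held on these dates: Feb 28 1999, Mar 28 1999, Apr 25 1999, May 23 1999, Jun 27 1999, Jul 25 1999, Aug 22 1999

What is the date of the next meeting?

These are Sundays at 28- or 35-day spacing (28, 28, 28, 35, 28, 28).
The pattern: 4th Sunday of the month.
4th Sunday of September 1999: Sep 26 1999.

Sep 26 1999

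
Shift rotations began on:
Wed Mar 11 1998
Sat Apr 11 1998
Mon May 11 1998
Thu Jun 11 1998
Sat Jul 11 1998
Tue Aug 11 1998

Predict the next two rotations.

Fri Sep 11 1998, Sun Oct 11 1998

Each date is the 11th; the gaps (31, 30, 31, 30, 31) track the month lengths.
The rule is the 11th of each month.
September 1998: Fri Sep 11 1998.
Next: October 1998 → Sun Oct 11 1998.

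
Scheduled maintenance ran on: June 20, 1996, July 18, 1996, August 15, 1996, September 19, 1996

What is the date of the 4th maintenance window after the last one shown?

January 16, 1997

These are Thursdays at 28- or 35-day spacing (28, 28, 35).
The pattern: 3rd Thursday of the month.
October 1996 — 3rd Thursday is October 17, 1996.
3rd Thursday of November 1996: November 21, 1996.
December 1996 — 3rd Thursday is December 19, 1996.
3rd Thursday of January 1997: January 16, 1997.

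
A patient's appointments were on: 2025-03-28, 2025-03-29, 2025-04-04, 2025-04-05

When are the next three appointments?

2025-04-11, 2025-04-12, 2025-04-18

Gaps: 1, 6, 1 days — not constant, but cyclic with period 2.
The events fall on every Friday and Saturday.
The following Friday is 2025-04-11.
Next Saturday: 2025-04-12.
The following Friday is 2025-04-18.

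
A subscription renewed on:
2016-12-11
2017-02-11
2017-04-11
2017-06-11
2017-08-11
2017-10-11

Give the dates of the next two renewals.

2017-12-11, 2018-02-11

Gaps: 62, 59, 61, 61, 61 days — not constant. Every event is on the 11th of the month.
Pattern: the 11th of every 2 months.
Next: December 2017 → 2017-12-11.
February 2018: 2018-02-11.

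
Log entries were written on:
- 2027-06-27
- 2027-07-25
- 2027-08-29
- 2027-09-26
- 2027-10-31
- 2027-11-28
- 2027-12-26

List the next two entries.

These are Sundays with 28, 35, 28, 35, 28, 28-day gaps.
Each is the final Sunday of its month — 2027-08-29 is past the 28th, so '4th Sunday' doesn't fit.
Last Sunday of January 2028: 2028-01-30.
February 2028 ends with Sunday 2028-02-27.

2028-01-30, 2028-02-27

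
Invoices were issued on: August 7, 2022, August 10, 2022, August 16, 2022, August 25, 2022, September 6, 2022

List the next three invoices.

September 21, 2022; October 9, 2022; October 30, 2022

Gaps: 3, 6, 9, 12 days — each gap is 3 larger than the previous one.
Next gap: 15 days. September 6, 2022 + 15 days = September 21, 2022.
Next gap: 18 days. September 21, 2022 + 18 days = October 9, 2022.
Next gap: 21 days. October 9, 2022 + 21 days = October 30, 2022.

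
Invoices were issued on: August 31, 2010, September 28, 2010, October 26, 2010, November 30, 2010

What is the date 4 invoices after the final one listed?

Every date is a Tuesday; gaps 28, 28, 35 days.
Each is the last Tuesday of its month (at least one falls on the 29th or later, ruling out '4th Tuesday').
December 2010 ends with Tuesday December 28, 2010.
Last Tuesday of January 2011: January 25, 2011.
Last Tuesday of February 2011: February 22, 2011.
Last Tuesday of March 2011: March 29, 2011.

March 29, 2011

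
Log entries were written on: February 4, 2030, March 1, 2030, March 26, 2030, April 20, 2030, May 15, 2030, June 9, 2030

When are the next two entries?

July 4, 2030; July 29, 2030

Gaps between consecutive events: 25, 25, 25, 25, 25 days — a constant 25-day interval.
June 9, 2030 + 25 days = July 4, 2030.
July 4, 2030 + 25 days = July 29, 2030.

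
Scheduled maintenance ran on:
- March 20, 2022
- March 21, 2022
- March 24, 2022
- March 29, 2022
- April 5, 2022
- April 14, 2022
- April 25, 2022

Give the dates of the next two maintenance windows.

Gaps: 1, 3, 5, 7, 9, 11 days — each gap is 2 larger than the previous one.
Next gap: 13 days. April 25, 2022 + 13 days = May 8, 2022.
Next gap: 15 days. May 8, 2022 + 15 days = May 23, 2022.

May 8, 2022; May 23, 2022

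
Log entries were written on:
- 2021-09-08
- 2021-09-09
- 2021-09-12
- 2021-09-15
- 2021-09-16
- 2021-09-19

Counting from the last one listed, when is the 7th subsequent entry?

Every event lands on a Wednesday or Thursday or Sunday (gaps cycle 1, 3, 3, 1, 3).
So the schedule is: every Wednesday, Thursday and Sunday.
Next Wednesday: 2021-09-22.
Next Thursday: 2021-09-23.
The following Sunday is 2021-09-26.
The following Wednesday is 2021-09-29.
The following Thursday is 2021-09-30.
Next Sunday: 2021-10-03.
Next Wednesday: 2021-10-06.

2021-10-06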